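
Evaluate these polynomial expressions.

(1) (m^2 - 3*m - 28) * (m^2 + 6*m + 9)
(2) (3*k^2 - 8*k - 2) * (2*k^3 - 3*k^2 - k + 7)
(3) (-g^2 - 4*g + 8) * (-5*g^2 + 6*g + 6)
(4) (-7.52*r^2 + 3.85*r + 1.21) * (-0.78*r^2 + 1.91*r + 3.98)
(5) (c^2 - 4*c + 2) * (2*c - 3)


(1) = m^4 + 3*m^3 - 37*m^2 - 195*m - 252
(2) = 6*k^5 - 25*k^4 + 17*k^3 + 35*k^2 - 54*k - 14
(3) = 5*g^4 + 14*g^3 - 70*g^2 + 24*g + 48
(4) = 5.8656*r^4 - 17.3662*r^3 - 23.5199*r^2 + 17.6341*r + 4.8158
(5) = 2*c^3 - 11*c^2 + 16*c - 6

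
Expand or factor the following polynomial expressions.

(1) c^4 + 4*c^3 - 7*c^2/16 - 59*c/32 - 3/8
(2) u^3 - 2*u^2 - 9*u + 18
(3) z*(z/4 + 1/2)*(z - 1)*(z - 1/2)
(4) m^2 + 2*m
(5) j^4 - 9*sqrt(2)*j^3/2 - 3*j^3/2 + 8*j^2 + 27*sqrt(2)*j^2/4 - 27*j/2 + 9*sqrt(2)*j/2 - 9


(1) = (c - 3/4)*(c + 1/4)*(c + 1/2)*(c + 4)
(2) = (u - 3)*(u - 2)*(u + 3)
(3) = z^4/4 + z^3/8 - 5*z^2/8 + z/4
(4) = m*(m + 2)
(5) = (j - 2)*(j + 1/2)*(j - 3*sqrt(2))*(j - 3*sqrt(2)/2)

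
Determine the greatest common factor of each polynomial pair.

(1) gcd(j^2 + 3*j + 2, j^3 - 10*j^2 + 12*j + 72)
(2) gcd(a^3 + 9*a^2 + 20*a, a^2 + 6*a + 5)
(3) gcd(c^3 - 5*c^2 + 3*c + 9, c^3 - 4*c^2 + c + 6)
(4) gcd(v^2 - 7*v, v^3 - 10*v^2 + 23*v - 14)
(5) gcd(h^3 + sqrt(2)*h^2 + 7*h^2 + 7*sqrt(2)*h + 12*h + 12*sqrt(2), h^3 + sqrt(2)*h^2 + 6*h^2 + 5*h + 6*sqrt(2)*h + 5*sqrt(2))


(1) = gcd((j + 1)*(j + 2), (j - 6)^2*(j + 2)) = j + 2
(2) = gcd(a*(a + 4)*(a + 5), (a + 1)*(a + 5)) = a + 5
(3) = c^2 - 2*c - 3
(4) = v - 7
(5) = gcd((h + 3)*(h + 4)*(h + sqrt(2)), (h + 1)*(h + 5)*(h + sqrt(2))) = h + sqrt(2)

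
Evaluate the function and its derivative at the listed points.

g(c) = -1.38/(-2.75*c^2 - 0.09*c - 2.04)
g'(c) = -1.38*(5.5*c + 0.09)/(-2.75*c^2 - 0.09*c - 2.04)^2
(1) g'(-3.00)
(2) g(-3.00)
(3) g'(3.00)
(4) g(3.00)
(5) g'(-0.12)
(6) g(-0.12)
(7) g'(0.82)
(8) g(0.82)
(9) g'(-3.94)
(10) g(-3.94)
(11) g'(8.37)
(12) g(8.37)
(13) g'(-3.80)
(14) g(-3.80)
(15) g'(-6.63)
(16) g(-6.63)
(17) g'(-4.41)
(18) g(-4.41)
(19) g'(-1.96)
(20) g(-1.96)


(1) = 0.03
(2) = 0.05
(3) = -0.03
(4) = 0.05
(5) = 0.18
(6) = 0.67
(7) = -0.40
(8) = 0.35
(9) = 0.02
(10) = 0.03
(11) = -0.00
(12) = 0.01
(13) = 0.02
(14) = 0.03
(15) = 0.00
(16) = 0.01
(17) = 0.01
(18) = 0.03
(19) = 0.10
(20) = 0.11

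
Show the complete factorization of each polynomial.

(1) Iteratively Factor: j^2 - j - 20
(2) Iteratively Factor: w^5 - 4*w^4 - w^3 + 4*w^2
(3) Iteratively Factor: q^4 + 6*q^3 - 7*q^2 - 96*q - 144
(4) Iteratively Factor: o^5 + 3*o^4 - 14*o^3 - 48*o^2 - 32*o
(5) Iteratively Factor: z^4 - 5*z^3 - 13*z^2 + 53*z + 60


(1) = (j + 4)*(j - 5)
(2) = (w - 1)*(w^4 - 3*w^3 - 4*w^2) = (w - 4)*(w - 1)*(w^3 + w^2) = (w - 4)*(w - 1)*(w + 1)*(w^2) = w*(w - 4)*(w - 1)*(w + 1)*(w)
(3) = (q + 3)*(q^3 + 3*q^2 - 16*q - 48) = (q - 4)*(q + 3)*(q^2 + 7*q + 12) = (q - 4)*(q + 3)*(q + 4)*(q + 3)
(4) = (o + 4)*(o^4 - o^3 - 10*o^2 - 8*o) = (o + 2)*(o + 4)*(o^3 - 3*o^2 - 4*o) = (o + 1)*(o + 2)*(o + 4)*(o^2 - 4*o) = (o - 4)*(o + 1)*(o + 2)*(o + 4)*(o)
(5) = (z - 5)*(z^3 - 13*z - 12) = (z - 5)*(z + 3)*(z^2 - 3*z - 4) = (z - 5)*(z - 4)*(z + 3)*(z + 1)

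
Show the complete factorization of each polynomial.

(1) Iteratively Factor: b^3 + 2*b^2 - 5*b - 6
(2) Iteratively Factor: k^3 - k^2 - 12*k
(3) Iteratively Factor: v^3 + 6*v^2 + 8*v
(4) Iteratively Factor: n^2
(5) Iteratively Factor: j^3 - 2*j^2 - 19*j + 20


(1) = (b - 2)*(b^2 + 4*b + 3) = (b - 2)*(b + 1)*(b + 3)
(2) = (k)*(k^2 - k - 12) = k*(k - 4)*(k + 3)
(3) = (v + 2)*(v^2 + 4*v) = v*(v + 2)*(v + 4)
(4) = (n)*(n)
(5) = (j - 5)*(j^2 + 3*j - 4) = (j - 5)*(j - 1)*(j + 4)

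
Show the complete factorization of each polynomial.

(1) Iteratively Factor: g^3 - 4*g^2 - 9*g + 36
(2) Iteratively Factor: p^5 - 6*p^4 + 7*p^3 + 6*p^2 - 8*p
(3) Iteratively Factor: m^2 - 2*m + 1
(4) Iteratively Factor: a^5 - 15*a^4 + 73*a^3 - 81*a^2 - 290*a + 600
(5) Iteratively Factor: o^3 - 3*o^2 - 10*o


(1) = (g - 3)*(g^2 - g - 12) = (g - 4)*(g - 3)*(g + 3)
(2) = (p)*(p^4 - 6*p^3 + 7*p^2 + 6*p - 8) = p*(p - 1)*(p^3 - 5*p^2 + 2*p + 8) = p*(p - 2)*(p - 1)*(p^2 - 3*p - 4) = p*(p - 4)*(p - 2)*(p - 1)*(p + 1)
(3) = (m - 1)*(m - 1)
(4) = (a - 3)*(a^4 - 12*a^3 + 37*a^2 + 30*a - 200) = (a - 5)*(a - 3)*(a^3 - 7*a^2 + 2*a + 40) = (a - 5)*(a - 3)*(a + 2)*(a^2 - 9*a + 20) = (a - 5)*(a - 4)*(a - 3)*(a + 2)*(a - 5)
(5) = (o - 5)*(o^2 + 2*o) = (o - 5)*(o + 2)*(o)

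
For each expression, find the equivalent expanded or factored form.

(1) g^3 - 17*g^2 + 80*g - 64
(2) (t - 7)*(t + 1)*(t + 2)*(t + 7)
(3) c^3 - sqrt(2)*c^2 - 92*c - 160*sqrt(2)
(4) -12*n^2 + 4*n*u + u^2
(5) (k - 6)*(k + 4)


(1) = (g - 8)^2*(g - 1)
(2) = t^4 + 3*t^3 - 47*t^2 - 147*t - 98
(3) = (c - 8*sqrt(2))*(c + 2*sqrt(2))*(c + 5*sqrt(2))
(4) = (-2*n + u)*(6*n + u)
(5) = k^2 - 2*k - 24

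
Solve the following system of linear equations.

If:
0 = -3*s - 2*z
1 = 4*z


Then:
s = -1/6
z = 1/4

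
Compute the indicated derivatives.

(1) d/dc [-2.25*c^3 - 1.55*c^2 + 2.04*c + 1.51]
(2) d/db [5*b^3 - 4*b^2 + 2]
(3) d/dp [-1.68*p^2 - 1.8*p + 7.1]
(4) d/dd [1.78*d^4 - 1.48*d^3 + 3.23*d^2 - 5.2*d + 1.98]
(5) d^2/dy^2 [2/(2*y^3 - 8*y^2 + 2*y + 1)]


(1) = -6.75*c^2 - 3.1*c + 2.04
(2) = b*(15*b - 8)
(3) = -3.36*p - 1.8
(4) = 7.12*d^3 - 4.44*d^2 + 6.46*d - 5.2
(5) = 8*((4 - 3*y)*(2*y^3 - 8*y^2 + 2*y + 1) + 2*(3*y^2 - 8*y + 1)^2)/(2*y^3 - 8*y^2 + 2*y + 1)^3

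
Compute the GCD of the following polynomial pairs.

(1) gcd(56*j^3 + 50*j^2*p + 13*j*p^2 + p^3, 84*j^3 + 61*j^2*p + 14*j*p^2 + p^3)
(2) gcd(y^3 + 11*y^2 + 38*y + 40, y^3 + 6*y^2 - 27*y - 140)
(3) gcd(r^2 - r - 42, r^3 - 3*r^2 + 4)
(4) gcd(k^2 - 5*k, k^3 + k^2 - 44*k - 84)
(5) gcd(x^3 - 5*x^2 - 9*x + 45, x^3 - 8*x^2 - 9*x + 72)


(1) = gcd((2*j + p)*(4*j + p)*(7*j + p), (3*j + p)*(4*j + p)*(7*j + p)) = 28*j^2 + 11*j*p + p^2
(2) = gcd((y + 2)*(y + 4)*(y + 5), (y - 5)*(y + 4)*(y + 7)) = y + 4
(3) = gcd((r - 7)*(r + 6), (r - 2)^2*(r + 1)) = 1
(4) = 1
(5) = gcd((x - 5)*(x - 3)*(x + 3), (x - 8)*(x - 3)*(x + 3)) = x^2 - 9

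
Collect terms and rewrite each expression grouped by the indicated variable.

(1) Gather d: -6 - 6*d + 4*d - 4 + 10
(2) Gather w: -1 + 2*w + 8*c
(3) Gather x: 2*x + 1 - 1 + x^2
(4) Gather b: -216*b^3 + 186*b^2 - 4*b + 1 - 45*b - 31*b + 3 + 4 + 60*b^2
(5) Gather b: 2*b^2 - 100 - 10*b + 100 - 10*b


(1) = -2*d
(2) = 8*c + 2*w - 1
(3) = x^2 + 2*x
(4) = -216*b^3 + 246*b^2 - 80*b + 8
(5) = 2*b^2 - 20*b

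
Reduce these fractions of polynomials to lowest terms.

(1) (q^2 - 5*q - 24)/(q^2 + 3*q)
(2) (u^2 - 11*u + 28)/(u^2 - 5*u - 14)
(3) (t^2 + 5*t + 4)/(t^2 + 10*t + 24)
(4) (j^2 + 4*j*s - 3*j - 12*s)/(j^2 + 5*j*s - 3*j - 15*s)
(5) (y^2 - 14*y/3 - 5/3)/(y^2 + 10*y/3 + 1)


(1) = (q - 8)/q
(2) = (u - 4)/(u + 2)
(3) = (t + 1)/(t + 6)
(4) = (j + 4*s)/(j + 5*s)
(5) = (y - 5)/(y + 3)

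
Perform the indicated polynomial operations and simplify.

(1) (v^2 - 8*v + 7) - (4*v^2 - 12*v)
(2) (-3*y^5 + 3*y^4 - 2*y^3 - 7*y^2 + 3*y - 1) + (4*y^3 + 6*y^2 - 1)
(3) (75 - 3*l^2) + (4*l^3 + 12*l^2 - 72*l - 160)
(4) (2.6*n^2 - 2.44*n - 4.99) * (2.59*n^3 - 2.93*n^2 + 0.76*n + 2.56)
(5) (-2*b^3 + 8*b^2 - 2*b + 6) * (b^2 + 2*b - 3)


(1) = -3*v^2 + 4*v + 7
(2) = -3*y^5 + 3*y^4 + 2*y^3 - y^2 + 3*y - 2
(3) = 4*l^3 + 9*l^2 - 72*l - 85
(4) = 6.734*n^5 - 13.9376*n^4 - 3.7989*n^3 + 19.4223*n^2 - 10.0388*n - 12.7744
(5) = -2*b^5 + 4*b^4 + 20*b^3 - 22*b^2 + 18*b - 18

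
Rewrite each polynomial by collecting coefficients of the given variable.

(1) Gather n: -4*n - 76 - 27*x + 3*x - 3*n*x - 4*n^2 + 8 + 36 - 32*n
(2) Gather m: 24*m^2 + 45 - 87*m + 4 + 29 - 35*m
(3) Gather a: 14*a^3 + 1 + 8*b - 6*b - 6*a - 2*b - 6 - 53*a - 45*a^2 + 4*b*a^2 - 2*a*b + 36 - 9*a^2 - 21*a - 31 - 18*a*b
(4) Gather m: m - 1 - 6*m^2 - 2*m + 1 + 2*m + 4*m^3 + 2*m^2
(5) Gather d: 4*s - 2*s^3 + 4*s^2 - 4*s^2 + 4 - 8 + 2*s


(1) = -4*n^2 + n*(-3*x - 36) - 24*x - 32
(2) = 24*m^2 - 122*m + 78
(3) = 14*a^3 + a^2*(4*b - 54) + a*(-20*b - 80)
(4) = 4*m^3 - 4*m^2 + m
(5) = -2*s^3 + 6*s - 4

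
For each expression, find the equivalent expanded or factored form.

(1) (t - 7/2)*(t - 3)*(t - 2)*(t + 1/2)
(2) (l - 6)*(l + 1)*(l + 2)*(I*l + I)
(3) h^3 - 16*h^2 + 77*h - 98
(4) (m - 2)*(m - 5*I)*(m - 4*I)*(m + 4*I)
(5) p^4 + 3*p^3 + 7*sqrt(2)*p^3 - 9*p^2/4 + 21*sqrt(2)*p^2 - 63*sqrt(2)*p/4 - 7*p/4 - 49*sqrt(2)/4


(1) = t^4 - 8*t^3 + 77*t^2/4 - 37*t/4 - 21/2
(2) = I*l^4 - 2*I*l^3 - 19*I*l^2 - 28*I*l - 12*I
(3) = (h - 7)^2*(h - 2)
(4) = m^4 - 2*m^3 - 5*I*m^3 + 16*m^2 + 10*I*m^2 - 32*m - 80*I*m + 160*I
(5) = (p - 1)*(p + 1/2)*(p + 7/2)*(p + 7*sqrt(2))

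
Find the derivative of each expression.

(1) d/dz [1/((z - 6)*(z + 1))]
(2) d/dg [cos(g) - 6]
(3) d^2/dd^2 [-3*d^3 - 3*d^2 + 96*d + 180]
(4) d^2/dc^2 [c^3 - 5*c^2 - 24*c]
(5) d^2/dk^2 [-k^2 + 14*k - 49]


(1) = (5 - 2*z)/(z^4 - 10*z^3 + 13*z^2 + 60*z + 36)
(2) = -sin(g)
(3) = -18*d - 6
(4) = 6*c - 10
(5) = -2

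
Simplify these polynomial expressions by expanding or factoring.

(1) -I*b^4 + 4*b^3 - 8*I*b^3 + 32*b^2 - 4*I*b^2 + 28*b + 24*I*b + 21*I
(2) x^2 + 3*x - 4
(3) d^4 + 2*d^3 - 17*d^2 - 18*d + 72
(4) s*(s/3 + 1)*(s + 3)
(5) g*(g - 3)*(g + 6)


(1) = (b + 7)*(b + I)*(b + 3*I)*(-I*b - I)
(2) = (x - 1)*(x + 4)
(3) = (d - 3)*(d - 2)*(d + 3)*(d + 4)
(4) = s^3/3 + 2*s^2 + 3*s
(5) = g^3 + 3*g^2 - 18*g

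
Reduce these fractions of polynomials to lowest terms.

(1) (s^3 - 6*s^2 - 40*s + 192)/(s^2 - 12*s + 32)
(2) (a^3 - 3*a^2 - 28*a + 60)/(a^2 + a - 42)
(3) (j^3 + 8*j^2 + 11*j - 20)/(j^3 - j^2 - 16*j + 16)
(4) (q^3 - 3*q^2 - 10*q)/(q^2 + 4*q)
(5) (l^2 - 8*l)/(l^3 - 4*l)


(1) = s + 6
(2) = (a^2 + 3*a - 10)/(a + 7)
(3) = (j + 5)/(j - 4)
(4) = (q^2 - 3*q - 10)/(q + 4)
(5) = (l - 8)/(l^2 - 4)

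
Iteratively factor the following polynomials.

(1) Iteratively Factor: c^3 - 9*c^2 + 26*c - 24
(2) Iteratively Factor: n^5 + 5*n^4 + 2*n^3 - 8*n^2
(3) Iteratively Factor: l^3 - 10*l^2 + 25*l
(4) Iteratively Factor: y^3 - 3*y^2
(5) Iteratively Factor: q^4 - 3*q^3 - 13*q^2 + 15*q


(1) = (c - 3)*(c^2 - 6*c + 8) = (c - 4)*(c - 3)*(c - 2)
(2) = (n + 2)*(n^4 + 3*n^3 - 4*n^2) = (n + 2)*(n + 4)*(n^3 - n^2) = (n - 1)*(n + 2)*(n + 4)*(n^2) = n*(n - 1)*(n + 2)*(n + 4)*(n)
(3) = (l - 5)*(l^2 - 5*l) = (l - 5)^2*(l)
(4) = (y)*(y^2 - 3*y) = y*(y - 3)*(y)
(5) = (q)*(q^3 - 3*q^2 - 13*q + 15) = q*(q - 1)*(q^2 - 2*q - 15) = q*(q - 5)*(q - 1)*(q + 3)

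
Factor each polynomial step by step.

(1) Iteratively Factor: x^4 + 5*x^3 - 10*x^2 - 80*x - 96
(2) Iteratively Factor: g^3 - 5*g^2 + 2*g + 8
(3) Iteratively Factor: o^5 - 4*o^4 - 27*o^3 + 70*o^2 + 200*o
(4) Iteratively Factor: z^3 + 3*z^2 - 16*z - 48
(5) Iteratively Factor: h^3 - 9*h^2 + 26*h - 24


(1) = (x + 3)*(x^3 + 2*x^2 - 16*x - 32) = (x + 3)*(x + 4)*(x^2 - 2*x - 8) = (x - 4)*(x + 3)*(x + 4)*(x + 2)
(2) = (g - 4)*(g^2 - g - 2) = (g - 4)*(g + 1)*(g - 2)
(3) = (o - 5)*(o^4 + o^3 - 22*o^2 - 40*o) = (o - 5)*(o + 4)*(o^3 - 3*o^2 - 10*o) = (o - 5)^2*(o + 4)*(o^2 + 2*o) = (o - 5)^2*(o + 2)*(o + 4)*(o)
(4) = (z + 4)*(z^2 - z - 12) = (z - 4)*(z + 4)*(z + 3)
(5) = (h - 2)*(h^2 - 7*h + 12) = (h - 4)*(h - 2)*(h - 3)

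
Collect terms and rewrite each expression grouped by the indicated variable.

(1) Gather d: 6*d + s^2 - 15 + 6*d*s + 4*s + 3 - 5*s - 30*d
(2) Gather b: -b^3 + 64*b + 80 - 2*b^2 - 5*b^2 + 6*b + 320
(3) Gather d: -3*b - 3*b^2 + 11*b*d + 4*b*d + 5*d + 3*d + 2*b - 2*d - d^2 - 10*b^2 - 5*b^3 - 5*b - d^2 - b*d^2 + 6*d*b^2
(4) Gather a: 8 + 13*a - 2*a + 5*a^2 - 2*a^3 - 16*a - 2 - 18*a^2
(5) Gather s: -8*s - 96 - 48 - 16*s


(1) = d*(6*s - 24) + s^2 - s - 12
(2) = -b^3 - 7*b^2 + 70*b + 400
(3) = -5*b^3 - 13*b^2 - 6*b + d^2*(-b - 2) + d*(6*b^2 + 15*b + 6)
(4) = -2*a^3 - 13*a^2 - 5*a + 6
(5) = -24*s - 144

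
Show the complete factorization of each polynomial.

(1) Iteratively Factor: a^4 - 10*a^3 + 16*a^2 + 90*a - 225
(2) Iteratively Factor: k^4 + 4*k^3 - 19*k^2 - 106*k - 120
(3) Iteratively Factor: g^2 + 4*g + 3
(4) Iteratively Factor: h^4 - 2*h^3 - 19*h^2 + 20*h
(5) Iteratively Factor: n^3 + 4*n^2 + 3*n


(1) = (a + 3)*(a^3 - 13*a^2 + 55*a - 75) = (a - 5)*(a + 3)*(a^2 - 8*a + 15) = (a - 5)*(a - 3)*(a + 3)*(a - 5)
(2) = (k + 4)*(k^3 - 19*k - 30) = (k + 2)*(k + 4)*(k^2 - 2*k - 15) = (k + 2)*(k + 3)*(k + 4)*(k - 5)
(3) = (g + 3)*(g + 1)
(4) = (h + 4)*(h^3 - 6*h^2 + 5*h) = (h - 5)*(h + 4)*(h^2 - h) = h*(h - 5)*(h + 4)*(h - 1)
(5) = (n + 3)*(n^2 + n) = n*(n + 3)*(n + 1)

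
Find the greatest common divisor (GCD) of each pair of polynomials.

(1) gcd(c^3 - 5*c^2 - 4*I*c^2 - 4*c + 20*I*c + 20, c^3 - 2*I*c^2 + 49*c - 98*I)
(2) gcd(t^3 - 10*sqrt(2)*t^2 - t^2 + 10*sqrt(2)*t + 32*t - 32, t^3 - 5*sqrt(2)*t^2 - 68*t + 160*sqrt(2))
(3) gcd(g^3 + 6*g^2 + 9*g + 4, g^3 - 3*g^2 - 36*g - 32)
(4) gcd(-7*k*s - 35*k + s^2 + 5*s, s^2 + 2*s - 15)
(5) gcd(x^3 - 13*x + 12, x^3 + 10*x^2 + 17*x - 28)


(1) = gcd((c - 5)*(c - 2*I)^2, (c - 7*I)*(c - 2*I)*(c + 7*I)) = c - 2*I
(2) = gcd((t - 1)*(t - 8*sqrt(2))*(t - 2*sqrt(2)), (t - 8*sqrt(2))*(t - 2*sqrt(2))*(t + 5*sqrt(2))) = t^2 - 10*sqrt(2)*t + 32
(3) = g^2 + 5*g + 4
(4) = s + 5
(5) = gcd((x - 3)*(x - 1)*(x + 4), (x - 1)*(x + 4)*(x + 7)) = x^2 + 3*x - 4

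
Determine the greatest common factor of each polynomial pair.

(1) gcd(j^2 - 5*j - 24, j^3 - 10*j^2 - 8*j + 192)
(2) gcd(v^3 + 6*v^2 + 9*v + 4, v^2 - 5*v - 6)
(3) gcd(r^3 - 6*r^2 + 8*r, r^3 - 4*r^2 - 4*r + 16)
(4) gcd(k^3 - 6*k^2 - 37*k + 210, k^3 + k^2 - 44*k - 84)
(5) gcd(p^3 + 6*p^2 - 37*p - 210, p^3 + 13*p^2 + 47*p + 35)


(1) = j - 8
(2) = gcd((v + 1)^2*(v + 4), (v - 6)*(v + 1)) = v + 1
(3) = gcd(r*(r - 4)*(r - 2), (r - 4)*(r - 2)*(r + 2)) = r^2 - 6*r + 8
(4) = k^2 - k - 42
(5) = p^2 + 12*p + 35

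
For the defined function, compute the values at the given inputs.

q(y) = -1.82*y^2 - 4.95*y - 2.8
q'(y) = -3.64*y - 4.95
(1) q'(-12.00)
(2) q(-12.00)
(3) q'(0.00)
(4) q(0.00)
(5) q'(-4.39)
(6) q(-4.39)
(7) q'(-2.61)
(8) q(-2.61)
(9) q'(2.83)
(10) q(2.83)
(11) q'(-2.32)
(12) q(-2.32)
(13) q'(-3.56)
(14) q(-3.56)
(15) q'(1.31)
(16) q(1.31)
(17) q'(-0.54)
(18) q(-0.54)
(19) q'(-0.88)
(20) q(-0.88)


(1) = 38.73
(2) = -205.48
(3) = -4.95
(4) = -2.80
(5) = 11.03
(6) = -16.14
(7) = 4.55
(8) = -2.28
(9) = -15.25
(10) = -31.38
(11) = 3.49
(12) = -1.11
(13) = 8.01
(14) = -8.24
(15) = -9.72
(16) = -12.41
(17) = -2.98
(18) = -0.66
(19) = -1.75
(20) = 0.15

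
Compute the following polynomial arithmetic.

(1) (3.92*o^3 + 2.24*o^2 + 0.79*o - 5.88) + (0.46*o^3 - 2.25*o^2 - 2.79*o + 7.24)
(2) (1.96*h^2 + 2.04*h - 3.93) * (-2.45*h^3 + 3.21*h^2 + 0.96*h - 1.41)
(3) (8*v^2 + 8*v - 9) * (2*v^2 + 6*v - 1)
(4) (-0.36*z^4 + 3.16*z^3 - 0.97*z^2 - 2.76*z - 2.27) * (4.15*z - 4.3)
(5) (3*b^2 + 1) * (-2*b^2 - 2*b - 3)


(1) = 4.38*o^3 - 0.01*o^2 - 2.0*o + 1.36
(2) = -4.802*h^5 + 1.2936*h^4 + 18.0585*h^3 - 13.4205*h^2 - 6.6492*h + 5.5413
(3) = 16*v^4 + 64*v^3 + 22*v^2 - 62*v + 9
(4) = -1.494*z^5 + 14.662*z^4 - 17.6135*z^3 - 7.283*z^2 + 2.4475*z + 9.761
(5) = -6*b^4 - 6*b^3 - 11*b^2 - 2*b - 3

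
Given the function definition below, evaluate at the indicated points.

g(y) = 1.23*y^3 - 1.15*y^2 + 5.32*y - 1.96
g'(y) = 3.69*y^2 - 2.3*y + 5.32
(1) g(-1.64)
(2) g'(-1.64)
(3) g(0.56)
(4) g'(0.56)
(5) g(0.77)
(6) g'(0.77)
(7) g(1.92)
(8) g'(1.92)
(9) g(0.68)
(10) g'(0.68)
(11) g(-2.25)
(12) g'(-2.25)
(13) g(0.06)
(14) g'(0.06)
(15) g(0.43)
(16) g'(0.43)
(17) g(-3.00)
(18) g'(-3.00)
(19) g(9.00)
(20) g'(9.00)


(1) = -19.20
(2) = 19.02
(3) = 0.87
(4) = 5.19
(5) = 2.02
(6) = 5.74
(7) = 12.72
(8) = 14.51
(9) = 1.51
(10) = 5.46
(11) = -33.76
(12) = 29.18
(13) = -1.64
(14) = 5.20
(15) = 0.21
(16) = 5.01
(17) = -61.48
(18) = 45.43
(19) = 849.44
(20) = 283.51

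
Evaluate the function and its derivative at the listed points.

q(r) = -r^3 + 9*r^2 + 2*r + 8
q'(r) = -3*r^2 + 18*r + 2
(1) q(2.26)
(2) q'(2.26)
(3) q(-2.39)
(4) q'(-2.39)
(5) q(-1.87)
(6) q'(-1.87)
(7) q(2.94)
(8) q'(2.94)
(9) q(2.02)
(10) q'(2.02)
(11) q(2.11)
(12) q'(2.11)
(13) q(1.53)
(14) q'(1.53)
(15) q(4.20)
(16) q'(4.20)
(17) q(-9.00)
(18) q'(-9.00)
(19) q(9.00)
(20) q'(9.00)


(1) = 46.95
(2) = 27.36
(3) = 68.28
(4) = -58.16
(5) = 42.27
(6) = -42.15
(7) = 66.26
(8) = 28.99
(9) = 40.52
(10) = 26.12
(11) = 42.89
(12) = 26.62
(13) = 28.55
(14) = 22.52
(15) = 101.07
(16) = 24.68
(17) = 1448.00
(18) = -403.00
(19) = 26.00
(20) = -79.00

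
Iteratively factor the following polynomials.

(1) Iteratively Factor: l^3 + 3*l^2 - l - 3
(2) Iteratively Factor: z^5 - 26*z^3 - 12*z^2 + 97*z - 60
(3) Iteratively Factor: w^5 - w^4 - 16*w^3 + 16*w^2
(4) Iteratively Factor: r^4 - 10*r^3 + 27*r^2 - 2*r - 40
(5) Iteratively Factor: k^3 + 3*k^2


(1) = (l + 3)*(l^2 - 1) = (l - 1)*(l + 3)*(l + 1)
(2) = (z + 3)*(z^4 - 3*z^3 - 17*z^2 + 39*z - 20) = (z - 5)*(z + 3)*(z^3 + 2*z^2 - 7*z + 4) = (z - 5)*(z - 1)*(z + 3)*(z^2 + 3*z - 4) = (z - 5)*(z - 1)*(z + 3)*(z + 4)*(z - 1)
(3) = (w + 4)*(w^4 - 5*w^3 + 4*w^2) = (w - 4)*(w + 4)*(w^3 - w^2) = w*(w - 4)*(w + 4)*(w^2 - w) = w*(w - 4)*(w - 1)*(w + 4)*(w)
(4) = (r + 1)*(r^3 - 11*r^2 + 38*r - 40) = (r - 4)*(r + 1)*(r^2 - 7*r + 10) = (r - 5)*(r - 4)*(r + 1)*(r - 2)
(5) = (k + 3)*(k^2) = k*(k + 3)*(k)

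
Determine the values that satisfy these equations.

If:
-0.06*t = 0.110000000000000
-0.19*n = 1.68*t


Then:
n = 16.21
t = -1.83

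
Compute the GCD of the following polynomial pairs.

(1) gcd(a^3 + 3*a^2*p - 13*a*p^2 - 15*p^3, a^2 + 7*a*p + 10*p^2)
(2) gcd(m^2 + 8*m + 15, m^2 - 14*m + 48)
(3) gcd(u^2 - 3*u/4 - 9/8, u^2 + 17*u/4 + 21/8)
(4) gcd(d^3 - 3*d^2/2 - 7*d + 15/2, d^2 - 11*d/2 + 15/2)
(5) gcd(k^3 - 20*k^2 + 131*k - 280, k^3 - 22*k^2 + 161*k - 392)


(1) = gcd((a - 3*p)*(a + p)*(a + 5*p), (a + 2*p)*(a + 5*p)) = a + 5*p
(2) = 1
(3) = u + 3/4
(4) = d - 3
(5) = gcd((k - 8)*(k - 7)*(k - 5), (k - 8)*(k - 7)^2) = k^2 - 15*k + 56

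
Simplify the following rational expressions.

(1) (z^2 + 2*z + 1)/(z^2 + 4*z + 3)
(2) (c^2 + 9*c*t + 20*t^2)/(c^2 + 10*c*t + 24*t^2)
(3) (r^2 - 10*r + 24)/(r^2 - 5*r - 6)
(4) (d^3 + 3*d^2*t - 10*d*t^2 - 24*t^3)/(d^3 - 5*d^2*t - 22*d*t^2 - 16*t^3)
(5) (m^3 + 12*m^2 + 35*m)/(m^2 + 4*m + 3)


(1) = (z + 1)/(z + 3)
(2) = (c + 5*t)/(c + 6*t)
(3) = (r - 4)/(r + 1)
(4) = (-d^2 - d*t + 12*t^2)/(-d^2 + 7*d*t + 8*t^2)
(5) = (m^3 + 12*m^2 + 35*m)/(m^2 + 4*m + 3)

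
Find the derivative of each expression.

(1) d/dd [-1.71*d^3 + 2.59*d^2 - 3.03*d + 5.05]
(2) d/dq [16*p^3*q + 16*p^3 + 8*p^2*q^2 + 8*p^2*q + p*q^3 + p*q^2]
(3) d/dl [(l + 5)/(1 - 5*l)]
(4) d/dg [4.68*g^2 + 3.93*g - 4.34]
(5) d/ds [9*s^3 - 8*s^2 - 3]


(1) = -5.13*d^2 + 5.18*d - 3.03
(2) = p*(16*p^2 + 16*p*q + 8*p + 3*q^2 + 2*q)
(3) = 26/(5*l - 1)^2
(4) = 9.36*g + 3.93
(5) = s*(27*s - 16)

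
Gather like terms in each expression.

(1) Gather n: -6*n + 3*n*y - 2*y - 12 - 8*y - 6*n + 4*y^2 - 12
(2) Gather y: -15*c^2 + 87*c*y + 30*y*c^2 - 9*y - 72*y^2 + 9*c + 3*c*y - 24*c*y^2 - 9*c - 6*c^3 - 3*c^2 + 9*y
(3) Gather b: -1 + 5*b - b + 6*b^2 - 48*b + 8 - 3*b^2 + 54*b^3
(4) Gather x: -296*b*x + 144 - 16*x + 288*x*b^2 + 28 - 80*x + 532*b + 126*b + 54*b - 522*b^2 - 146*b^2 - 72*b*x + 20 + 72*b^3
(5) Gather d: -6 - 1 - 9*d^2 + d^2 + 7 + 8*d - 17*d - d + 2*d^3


(1) = n*(3*y - 12) + 4*y^2 - 10*y - 24
(2) = -6*c^3 - 18*c^2 + y^2*(-24*c - 72) + y*(30*c^2 + 90*c)
(3) = 54*b^3 + 3*b^2 - 44*b + 7
(4) = 72*b^3 - 668*b^2 + 712*b + x*(288*b^2 - 368*b - 96) + 192
(5) = 2*d^3 - 8*d^2 - 10*d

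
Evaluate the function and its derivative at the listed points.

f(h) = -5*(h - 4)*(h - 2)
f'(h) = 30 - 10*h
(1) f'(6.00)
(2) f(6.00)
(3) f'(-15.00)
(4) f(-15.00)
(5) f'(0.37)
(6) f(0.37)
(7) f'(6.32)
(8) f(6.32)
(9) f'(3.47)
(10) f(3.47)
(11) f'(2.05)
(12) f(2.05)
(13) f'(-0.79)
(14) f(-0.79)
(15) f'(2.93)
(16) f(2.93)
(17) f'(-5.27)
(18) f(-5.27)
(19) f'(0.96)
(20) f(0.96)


(1) = -30.00
(2) = -40.00
(3) = 180.00
(4) = -1615.00
(5) = 26.30
(6) = -29.58
(7) = -33.20
(8) = -50.11
(9) = -4.70
(10) = 3.90
(11) = 9.50
(12) = 0.49
(13) = 37.90
(14) = -66.82
(15) = 0.70
(16) = 4.98
(17) = 82.70
(18) = -336.96
(19) = 20.40
(20) = -15.81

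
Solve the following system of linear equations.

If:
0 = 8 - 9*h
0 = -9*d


Then:
d = 0
h = 8/9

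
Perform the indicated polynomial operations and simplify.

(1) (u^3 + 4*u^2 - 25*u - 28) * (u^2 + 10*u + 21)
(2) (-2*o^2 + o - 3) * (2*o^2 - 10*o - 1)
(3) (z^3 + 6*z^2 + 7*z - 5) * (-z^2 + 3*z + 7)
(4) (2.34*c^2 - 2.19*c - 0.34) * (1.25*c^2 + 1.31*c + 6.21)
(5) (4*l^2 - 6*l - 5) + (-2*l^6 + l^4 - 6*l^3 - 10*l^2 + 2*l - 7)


(1) = u^5 + 14*u^4 + 36*u^3 - 194*u^2 - 805*u - 588
(2) = -4*o^4 + 22*o^3 - 14*o^2 + 29*o + 3
(3) = -z^5 - 3*z^4 + 18*z^3 + 68*z^2 + 34*z - 35
(4) = 2.925*c^4 + 0.3279*c^3 + 11.2375*c^2 - 14.0453*c - 2.1114
(5) = -2*l^6 + l^4 - 6*l^3 - 6*l^2 - 4*l - 12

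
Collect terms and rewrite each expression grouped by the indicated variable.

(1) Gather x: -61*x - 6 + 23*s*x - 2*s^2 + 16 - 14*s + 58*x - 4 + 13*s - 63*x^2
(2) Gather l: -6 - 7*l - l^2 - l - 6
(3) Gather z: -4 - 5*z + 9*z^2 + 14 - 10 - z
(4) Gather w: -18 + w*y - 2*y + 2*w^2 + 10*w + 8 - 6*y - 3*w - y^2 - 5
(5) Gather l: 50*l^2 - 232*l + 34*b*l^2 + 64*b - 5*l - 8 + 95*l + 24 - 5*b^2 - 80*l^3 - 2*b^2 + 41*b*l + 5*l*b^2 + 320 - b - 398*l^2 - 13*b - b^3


(1) = -2*s^2 - s - 63*x^2 + x*(23*s - 3) + 6
(2) = -l^2 - 8*l - 12
(3) = 9*z^2 - 6*z
(4) = 2*w^2 + w*(y + 7) - y^2 - 8*y - 15
(5) = -b^3 - 7*b^2 + 50*b - 80*l^3 + l^2*(34*b - 348) + l*(5*b^2 + 41*b - 142) + 336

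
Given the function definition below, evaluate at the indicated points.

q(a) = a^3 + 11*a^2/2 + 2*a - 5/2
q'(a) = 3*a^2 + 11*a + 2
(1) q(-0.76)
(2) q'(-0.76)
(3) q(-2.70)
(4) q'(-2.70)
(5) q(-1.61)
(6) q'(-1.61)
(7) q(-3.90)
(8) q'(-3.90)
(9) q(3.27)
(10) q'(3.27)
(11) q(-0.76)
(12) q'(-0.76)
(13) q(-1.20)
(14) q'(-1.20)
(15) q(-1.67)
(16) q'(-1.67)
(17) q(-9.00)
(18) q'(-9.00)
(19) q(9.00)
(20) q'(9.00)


(1) = -1.28
(2) = -4.63
(3) = 12.51
(4) = -5.83
(5) = 4.36
(6) = -7.93
(7) = 14.04
(8) = 4.73
(9) = 97.82
(10) = 70.05
(11) = -1.28
(12) = -4.63
(13) = 1.29
(14) = -6.88
(15) = 4.84
(16) = -8.00
(17) = -304.00
(18) = 146.00
(19) = 1190.00
(20) = 344.00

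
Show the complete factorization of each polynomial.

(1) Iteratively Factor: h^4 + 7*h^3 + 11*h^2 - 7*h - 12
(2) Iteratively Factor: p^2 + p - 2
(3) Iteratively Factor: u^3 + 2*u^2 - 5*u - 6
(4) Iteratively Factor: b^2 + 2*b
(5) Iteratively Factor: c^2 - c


(1) = (h - 1)*(h^3 + 8*h^2 + 19*h + 12) = (h - 1)*(h + 4)*(h^2 + 4*h + 3) = (h - 1)*(h + 1)*(h + 4)*(h + 3)
(2) = (p + 2)*(p - 1)
(3) = (u + 3)*(u^2 - u - 2) = (u - 2)*(u + 3)*(u + 1)
(4) = (b)*(b + 2)
(5) = (c)*(c - 1)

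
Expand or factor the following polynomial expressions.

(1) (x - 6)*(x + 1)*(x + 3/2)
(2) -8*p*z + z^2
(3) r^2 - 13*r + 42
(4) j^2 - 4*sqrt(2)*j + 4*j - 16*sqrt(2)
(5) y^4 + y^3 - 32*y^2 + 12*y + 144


(1) = x^3 - 7*x^2/2 - 27*x/2 - 9
(2) = z*(-8*p + z)
(3) = (r - 7)*(r - 6)
(4) = (j + 4)*(j - 4*sqrt(2))
(5) = (y - 4)*(y - 3)*(y + 2)*(y + 6)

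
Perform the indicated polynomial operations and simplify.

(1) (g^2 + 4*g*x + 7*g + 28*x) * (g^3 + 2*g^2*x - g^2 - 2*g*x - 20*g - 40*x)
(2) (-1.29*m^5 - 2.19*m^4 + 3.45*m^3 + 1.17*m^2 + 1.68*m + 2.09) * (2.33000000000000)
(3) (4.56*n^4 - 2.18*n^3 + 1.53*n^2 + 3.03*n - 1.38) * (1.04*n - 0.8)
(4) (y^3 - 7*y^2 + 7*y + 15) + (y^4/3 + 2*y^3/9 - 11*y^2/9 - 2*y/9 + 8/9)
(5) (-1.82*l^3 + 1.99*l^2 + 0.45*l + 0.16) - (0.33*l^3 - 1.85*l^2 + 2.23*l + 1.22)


(1) = g^5 + 6*g^4*x + 6*g^4 + 8*g^3*x^2 + 36*g^3*x - 27*g^3 + 48*g^2*x^2 - 162*g^2*x - 140*g^2 - 216*g*x^2 - 840*g*x - 1120*x^2
(2) = -3.0057*m^5 - 5.1027*m^4 + 8.0385*m^3 + 2.7261*m^2 + 3.9144*m + 4.8697
(3) = 4.7424*n^5 - 5.9152*n^4 + 3.3352*n^3 + 1.9272*n^2 - 3.8592*n + 1.104
(4) = y^4/3 + 11*y^3/9 - 74*y^2/9 + 61*y/9 + 143/9
(5) = -2.15*l^3 + 3.84*l^2 - 1.78*l - 1.06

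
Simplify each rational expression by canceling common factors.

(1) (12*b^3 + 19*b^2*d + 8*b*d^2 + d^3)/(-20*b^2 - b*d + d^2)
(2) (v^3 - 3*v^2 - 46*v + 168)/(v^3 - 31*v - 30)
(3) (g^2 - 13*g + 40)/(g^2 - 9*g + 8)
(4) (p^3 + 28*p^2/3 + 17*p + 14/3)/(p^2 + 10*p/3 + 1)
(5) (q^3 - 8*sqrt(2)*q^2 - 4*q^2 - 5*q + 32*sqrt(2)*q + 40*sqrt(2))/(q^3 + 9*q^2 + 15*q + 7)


(1) = (-3*b^2 - 4*b*d - d^2)/(5*b - d)
(2) = (v^2 + 3*v - 28)/(v^2 + 6*v + 5)
(3) = (g - 5)/(g - 1)
(4) = (p^2 + 9*p + 14)/(p + 3)
(5) = (q^2 + q*(-8*sqrt(2) - 5) + 40*sqrt(2))/(q^2 + 8*q + 7)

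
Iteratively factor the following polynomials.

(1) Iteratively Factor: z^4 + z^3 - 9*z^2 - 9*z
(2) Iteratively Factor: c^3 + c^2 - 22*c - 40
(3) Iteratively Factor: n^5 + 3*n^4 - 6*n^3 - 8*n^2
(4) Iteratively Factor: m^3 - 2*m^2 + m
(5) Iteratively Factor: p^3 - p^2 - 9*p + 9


(1) = (z + 1)*(z^3 - 9*z) = (z + 1)*(z + 3)*(z^2 - 3*z) = z*(z + 1)*(z + 3)*(z - 3)
(2) = (c - 5)*(c^2 + 6*c + 8) = (c - 5)*(c + 4)*(c + 2)
(3) = (n + 1)*(n^4 + 2*n^3 - 8*n^2) = (n + 1)*(n + 4)*(n^3 - 2*n^2) = n*(n + 1)*(n + 4)*(n^2 - 2*n) = n*(n - 2)*(n + 1)*(n + 4)*(n)
(4) = (m - 1)*(m^2 - m) = (m - 1)^2*(m)
(5) = (p + 3)*(p^2 - 4*p + 3) = (p - 3)*(p + 3)*(p - 1)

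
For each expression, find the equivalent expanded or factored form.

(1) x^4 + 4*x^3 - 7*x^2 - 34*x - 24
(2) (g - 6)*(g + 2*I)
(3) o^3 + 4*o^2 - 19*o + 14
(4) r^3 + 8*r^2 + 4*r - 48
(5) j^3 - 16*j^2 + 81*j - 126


(1) = (x - 3)*(x + 1)*(x + 2)*(x + 4)
(2) = g^2 - 6*g + 2*I*g - 12*I
(3) = (o - 2)*(o - 1)*(o + 7)
(4) = (r - 2)*(r + 4)*(r + 6)
(5) = (j - 7)*(j - 6)*(j - 3)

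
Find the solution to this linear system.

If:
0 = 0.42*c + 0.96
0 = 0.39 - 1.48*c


Then:
No Solution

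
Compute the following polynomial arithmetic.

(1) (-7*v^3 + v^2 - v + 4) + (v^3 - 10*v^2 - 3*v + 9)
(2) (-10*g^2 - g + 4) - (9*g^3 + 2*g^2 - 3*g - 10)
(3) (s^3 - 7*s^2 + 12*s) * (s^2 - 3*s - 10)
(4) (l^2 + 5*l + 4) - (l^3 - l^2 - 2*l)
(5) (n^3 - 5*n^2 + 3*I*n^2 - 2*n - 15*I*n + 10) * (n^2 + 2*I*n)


(1) = -6*v^3 - 9*v^2 - 4*v + 13
(2) = -9*g^3 - 12*g^2 + 2*g + 14
(3) = s^5 - 10*s^4 + 23*s^3 + 34*s^2 - 120*s
(4) = -l^3 + 2*l^2 + 7*l + 4
(5) = n^5 - 5*n^4 + 5*I*n^4 - 8*n^3 - 25*I*n^3 + 40*n^2 - 4*I*n^2 + 20*I*n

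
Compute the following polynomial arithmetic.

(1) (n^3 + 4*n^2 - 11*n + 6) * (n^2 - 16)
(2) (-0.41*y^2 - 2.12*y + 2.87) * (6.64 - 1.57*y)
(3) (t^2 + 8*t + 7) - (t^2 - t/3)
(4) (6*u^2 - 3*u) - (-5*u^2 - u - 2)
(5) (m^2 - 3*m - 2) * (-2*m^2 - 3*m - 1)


(1) = n^5 + 4*n^4 - 27*n^3 - 58*n^2 + 176*n - 96
(2) = 0.6437*y^3 + 0.606*y^2 - 18.5827*y + 19.0568
(3) = 25*t/3 + 7
(4) = 11*u^2 - 2*u + 2
(5) = -2*m^4 + 3*m^3 + 12*m^2 + 9*m + 2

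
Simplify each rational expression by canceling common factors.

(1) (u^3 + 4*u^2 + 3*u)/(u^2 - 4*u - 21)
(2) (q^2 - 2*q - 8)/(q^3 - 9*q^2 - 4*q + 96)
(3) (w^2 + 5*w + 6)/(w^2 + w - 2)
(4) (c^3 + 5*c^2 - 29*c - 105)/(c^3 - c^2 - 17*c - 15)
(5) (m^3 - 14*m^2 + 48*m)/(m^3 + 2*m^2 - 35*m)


(1) = (u^2 + u)/(u - 7)
(2) = (q + 2)/(q^2 - 5*q - 24)
(3) = (w + 3)/(w - 1)
(4) = (c + 7)/(c + 1)
(5) = (m^2 - 14*m + 48)/(m^2 + 2*m - 35)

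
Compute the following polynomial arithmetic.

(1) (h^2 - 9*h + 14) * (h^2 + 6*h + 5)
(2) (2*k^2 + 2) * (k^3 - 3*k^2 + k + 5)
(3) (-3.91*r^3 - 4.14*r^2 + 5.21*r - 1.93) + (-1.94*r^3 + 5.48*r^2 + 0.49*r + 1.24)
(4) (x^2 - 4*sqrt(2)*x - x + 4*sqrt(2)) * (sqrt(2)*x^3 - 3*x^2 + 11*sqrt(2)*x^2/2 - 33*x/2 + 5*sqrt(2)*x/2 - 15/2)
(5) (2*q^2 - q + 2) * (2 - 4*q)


(1) = h^4 - 3*h^3 - 35*h^2 + 39*h + 70
(2) = 2*k^5 - 6*k^4 + 4*k^3 + 4*k^2 + 2*k + 10
(3) = -5.85*r^3 + 1.34*r^2 + 5.7*r - 0.69
(4) = sqrt(2)*x^5 - 11*x^4 + 9*sqrt(2)*x^4/2 - 99*x^3/2 + 9*sqrt(2)*x^3 + 33*x^2 + 103*sqrt(2)*x^2/2 - 36*sqrt(2)*x + 55*x/2 - 30*sqrt(2)
(5) = -8*q^3 + 8*q^2 - 10*q + 4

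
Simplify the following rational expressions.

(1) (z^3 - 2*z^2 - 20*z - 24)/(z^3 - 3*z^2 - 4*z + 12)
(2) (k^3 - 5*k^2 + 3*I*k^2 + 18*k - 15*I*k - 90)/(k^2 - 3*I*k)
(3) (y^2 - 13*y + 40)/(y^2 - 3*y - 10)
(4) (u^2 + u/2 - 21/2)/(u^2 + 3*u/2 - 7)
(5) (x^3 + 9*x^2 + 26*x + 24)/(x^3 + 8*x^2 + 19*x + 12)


(1) = (z^2 - 4*z - 12)/(z^2 - 5*z + 6)
(2) = (k^2 + k*(-5 + 6*I) - 30*I)/k
(3) = (y - 8)/(y + 2)
(4) = (u - 3)/(u - 2)
(5) = (x + 2)/(x + 1)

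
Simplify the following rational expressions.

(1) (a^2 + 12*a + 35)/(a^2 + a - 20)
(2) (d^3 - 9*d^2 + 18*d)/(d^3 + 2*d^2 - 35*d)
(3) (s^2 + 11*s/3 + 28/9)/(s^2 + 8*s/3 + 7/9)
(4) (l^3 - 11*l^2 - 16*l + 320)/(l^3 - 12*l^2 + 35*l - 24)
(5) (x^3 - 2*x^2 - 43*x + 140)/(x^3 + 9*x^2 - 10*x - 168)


(1) = (a + 7)/(a - 4)
(2) = (d^2 - 9*d + 18)/(d^2 + 2*d - 35)
(3) = (3*s + 4)/(3*s + 1)
(4) = (l^2 - 3*l - 40)/(l^2 - 4*l + 3)
(5) = (x - 5)/(x + 6)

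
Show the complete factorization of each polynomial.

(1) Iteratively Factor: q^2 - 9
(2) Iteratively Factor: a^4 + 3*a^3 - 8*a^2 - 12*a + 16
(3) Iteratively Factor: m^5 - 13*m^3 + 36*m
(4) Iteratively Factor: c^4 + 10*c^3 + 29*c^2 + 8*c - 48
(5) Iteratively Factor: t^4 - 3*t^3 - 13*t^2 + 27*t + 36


(1) = (q - 3)*(q + 3)
(2) = (a + 4)*(a^3 - a^2 - 4*a + 4) = (a - 2)*(a + 4)*(a^2 + a - 2) = (a - 2)*(a + 2)*(a + 4)*(a - 1)
(3) = (m + 3)*(m^4 - 3*m^3 - 4*m^2 + 12*m) = (m - 2)*(m + 3)*(m^3 - m^2 - 6*m) = (m - 2)*(m + 2)*(m + 3)*(m^2 - 3*m) = m*(m - 2)*(m + 2)*(m + 3)*(m - 3)
(4) = (c + 4)*(c^3 + 6*c^2 + 5*c - 12) = (c + 3)*(c + 4)*(c^2 + 3*c - 4) = (c - 1)*(c + 3)*(c + 4)*(c + 4)
(5) = (t - 4)*(t^3 + t^2 - 9*t - 9) = (t - 4)*(t + 1)*(t^2 - 9) = (t - 4)*(t - 3)*(t + 1)*(t + 3)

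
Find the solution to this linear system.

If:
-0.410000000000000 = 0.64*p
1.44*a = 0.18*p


Then:
a = -0.08
p = -0.64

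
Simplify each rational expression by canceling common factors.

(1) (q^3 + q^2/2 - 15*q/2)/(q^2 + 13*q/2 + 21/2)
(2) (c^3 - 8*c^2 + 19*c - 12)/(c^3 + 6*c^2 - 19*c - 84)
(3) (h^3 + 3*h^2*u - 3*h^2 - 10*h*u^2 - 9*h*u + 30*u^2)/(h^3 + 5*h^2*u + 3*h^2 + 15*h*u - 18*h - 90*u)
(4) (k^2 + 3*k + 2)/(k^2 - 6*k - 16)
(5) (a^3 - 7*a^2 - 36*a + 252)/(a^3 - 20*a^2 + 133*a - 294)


(1) = (2*q^2 - 5*q)/(2*q + 7)
(2) = (c^2 - 4*c + 3)/(c^2 + 10*c + 21)
(3) = (h - 2*u)/(h + 6)
(4) = (k + 1)/(k - 8)
(5) = (a + 6)/(a - 7)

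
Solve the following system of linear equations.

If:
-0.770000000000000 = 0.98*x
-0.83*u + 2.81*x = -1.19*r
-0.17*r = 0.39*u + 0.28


Then:
r = 1.04
u = -1.17
x = -0.79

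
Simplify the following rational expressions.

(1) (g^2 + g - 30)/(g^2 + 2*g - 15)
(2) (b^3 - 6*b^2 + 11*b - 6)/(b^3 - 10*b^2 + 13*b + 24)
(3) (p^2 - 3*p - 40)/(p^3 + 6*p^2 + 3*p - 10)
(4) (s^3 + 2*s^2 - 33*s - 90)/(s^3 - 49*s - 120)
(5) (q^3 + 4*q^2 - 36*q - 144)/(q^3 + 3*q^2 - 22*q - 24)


(1) = (g^2 + g - 30)/(g^2 + 2*g - 15)
(2) = (b^2 - 3*b + 2)/(b^2 - 7*b - 8)
(3) = (p - 8)/(p^2 + p - 2)
(4) = (s - 6)/(s - 8)
(5) = (q^2 - 2*q - 24)/(q^2 - 3*q - 4)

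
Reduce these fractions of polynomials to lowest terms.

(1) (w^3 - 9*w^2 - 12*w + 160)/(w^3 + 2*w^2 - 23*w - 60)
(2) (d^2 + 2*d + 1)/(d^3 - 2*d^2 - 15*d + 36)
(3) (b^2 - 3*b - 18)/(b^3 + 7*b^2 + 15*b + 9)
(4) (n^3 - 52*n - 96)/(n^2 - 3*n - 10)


(1) = (w - 8)/(w + 3)
(2) = (d^2 + 2*d + 1)/(d^3 - 2*d^2 - 15*d + 36)
(3) = (b - 6)/(b^2 + 4*b + 3)
(4) = (n^2 - 2*n - 48)/(n - 5)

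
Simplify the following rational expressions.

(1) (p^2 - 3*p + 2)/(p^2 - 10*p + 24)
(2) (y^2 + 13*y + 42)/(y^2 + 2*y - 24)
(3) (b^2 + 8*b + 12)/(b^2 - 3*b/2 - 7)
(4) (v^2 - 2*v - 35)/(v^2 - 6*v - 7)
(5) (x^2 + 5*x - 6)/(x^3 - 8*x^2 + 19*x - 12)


(1) = (p^2 - 3*p + 2)/(p^2 - 10*p + 24)
(2) = (y + 7)/(y - 4)
(3) = (2*b + 12)/(2*b - 7)
(4) = (v + 5)/(v + 1)
(5) = (x + 6)/(x^2 - 7*x + 12)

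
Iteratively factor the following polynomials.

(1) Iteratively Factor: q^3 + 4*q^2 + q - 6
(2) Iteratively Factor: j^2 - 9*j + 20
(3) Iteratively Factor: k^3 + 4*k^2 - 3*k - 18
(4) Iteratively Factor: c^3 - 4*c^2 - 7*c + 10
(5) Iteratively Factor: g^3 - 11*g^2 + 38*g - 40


(1) = (q + 3)*(q^2 + q - 2) = (q - 1)*(q + 3)*(q + 2)
(2) = (j - 5)*(j - 4)
(3) = (k - 2)*(k^2 + 6*k + 9) = (k - 2)*(k + 3)*(k + 3)
(4) = (c - 1)*(c^2 - 3*c - 10) = (c - 1)*(c + 2)*(c - 5)
(5) = (g - 4)*(g^2 - 7*g + 10) = (g - 5)*(g - 4)*(g - 2)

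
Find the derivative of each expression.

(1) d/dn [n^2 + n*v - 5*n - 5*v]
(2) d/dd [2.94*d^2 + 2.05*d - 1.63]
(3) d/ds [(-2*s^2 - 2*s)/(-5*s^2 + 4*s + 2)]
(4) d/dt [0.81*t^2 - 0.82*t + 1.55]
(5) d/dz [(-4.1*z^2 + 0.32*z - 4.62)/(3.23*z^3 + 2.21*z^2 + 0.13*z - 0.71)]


(1) = 2*n + v - 5
(2) = 5.88*d + 2.05
(3) = 2*(-9*s^2 - 4*s - 2)/(25*s^4 - 40*s^3 - 4*s^2 + 16*s + 4)
(4) = 1.62*t - 0.82
(5) = (13.243*z^4 - 2.0672*z^3 + 43.5276*z^2 + 26.2424*z + 0.3734)/(10.4329*z^6 + 14.2766*z^5 + 5.7239*z^4 - 4.012*z^3 - 3.1213*z^2 - 0.1846*z + 0.5041)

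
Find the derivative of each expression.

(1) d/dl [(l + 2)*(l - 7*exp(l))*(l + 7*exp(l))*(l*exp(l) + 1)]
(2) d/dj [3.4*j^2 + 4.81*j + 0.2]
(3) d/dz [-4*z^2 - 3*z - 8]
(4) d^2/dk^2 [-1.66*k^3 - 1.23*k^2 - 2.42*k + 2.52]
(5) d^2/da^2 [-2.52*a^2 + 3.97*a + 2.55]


(1) = l^4*exp(l) + 6*l^3*exp(l) - 147*l^2*exp(3*l) + 6*l^2*exp(l) + 3*l^2 - 392*l*exp(3*l) - 98*l*exp(2*l) + 4*l - 98*exp(3*l) - 245*exp(2*l)
(2) = 6.8*j + 4.81
(3) = -8*z - 3
(4) = -9.96*k - 2.46
(5) = -5.04000000000000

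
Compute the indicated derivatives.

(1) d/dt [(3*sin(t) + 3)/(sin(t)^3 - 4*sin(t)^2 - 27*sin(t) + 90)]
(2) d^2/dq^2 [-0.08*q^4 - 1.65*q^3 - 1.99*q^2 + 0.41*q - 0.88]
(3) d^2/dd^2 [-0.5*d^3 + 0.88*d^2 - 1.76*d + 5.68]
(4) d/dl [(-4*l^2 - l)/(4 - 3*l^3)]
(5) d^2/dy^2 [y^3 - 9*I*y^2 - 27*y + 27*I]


(1) = 3*(-2*sin(t)^3 + sin(t)^2 + 8*sin(t) + 117)*cos(t)/(sin(t)^3 - 4*sin(t)^2 - 27*sin(t) + 90)^2
(2) = -0.96*q^2 - 9.9*q - 3.98
(3) = 1.76 - 3.0*d
(4) = 2*(-6*l^4 - 3*l^3 - 16*l - 2)/(9*l^6 - 24*l^3 + 16)
(5) = 6*y - 18*I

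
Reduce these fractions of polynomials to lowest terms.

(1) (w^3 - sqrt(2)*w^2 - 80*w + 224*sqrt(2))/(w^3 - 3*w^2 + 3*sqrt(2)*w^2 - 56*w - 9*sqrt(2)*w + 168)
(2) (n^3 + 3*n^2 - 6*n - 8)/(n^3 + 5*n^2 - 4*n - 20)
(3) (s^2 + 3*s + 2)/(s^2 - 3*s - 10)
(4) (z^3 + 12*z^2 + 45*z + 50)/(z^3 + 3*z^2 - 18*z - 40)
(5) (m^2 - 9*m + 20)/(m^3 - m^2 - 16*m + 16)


(1) = (w - 4*sqrt(2))/(w - 3)
(2) = (n^2 + 5*n + 4)/(n^2 + 7*n + 10)
(3) = (s + 1)/(s - 5)
(4) = (z + 5)/(z - 4)
(5) = (m - 5)/(m^2 + 3*m - 4)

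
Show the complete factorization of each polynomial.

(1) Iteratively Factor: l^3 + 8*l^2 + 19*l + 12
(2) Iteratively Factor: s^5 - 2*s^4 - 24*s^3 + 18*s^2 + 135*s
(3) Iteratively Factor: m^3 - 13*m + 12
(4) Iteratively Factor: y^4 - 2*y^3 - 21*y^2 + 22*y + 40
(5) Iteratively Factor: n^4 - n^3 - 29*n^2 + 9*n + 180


(1) = (l + 1)*(l^2 + 7*l + 12) = (l + 1)*(l + 4)*(l + 3)
(2) = (s + 3)*(s^4 - 5*s^3 - 9*s^2 + 45*s) = (s + 3)^2*(s^3 - 8*s^2 + 15*s) = s*(s + 3)^2*(s^2 - 8*s + 15) = s*(s - 3)*(s + 3)^2*(s - 5)
(3) = (m - 3)*(m^2 + 3*m - 4) = (m - 3)*(m - 1)*(m + 4)
(4) = (y - 5)*(y^3 + 3*y^2 - 6*y - 8) = (y - 5)*(y + 4)*(y^2 - y - 2) = (y - 5)*(y + 1)*(y + 4)*(y - 2)
(5) = (n - 5)*(n^3 + 4*n^2 - 9*n - 36) = (n - 5)*(n + 3)*(n^2 + n - 12) = (n - 5)*(n + 3)*(n + 4)*(n - 3)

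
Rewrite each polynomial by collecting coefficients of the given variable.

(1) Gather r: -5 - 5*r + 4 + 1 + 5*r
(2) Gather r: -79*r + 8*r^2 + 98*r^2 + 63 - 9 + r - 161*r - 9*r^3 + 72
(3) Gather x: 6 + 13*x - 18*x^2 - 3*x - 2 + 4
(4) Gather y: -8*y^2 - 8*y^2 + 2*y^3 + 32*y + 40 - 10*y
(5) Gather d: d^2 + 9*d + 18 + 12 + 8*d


(1) = 0
(2) = -9*r^3 + 106*r^2 - 239*r + 126
(3) = -18*x^2 + 10*x + 8
(4) = 2*y^3 - 16*y^2 + 22*y + 40
(5) = d^2 + 17*d + 30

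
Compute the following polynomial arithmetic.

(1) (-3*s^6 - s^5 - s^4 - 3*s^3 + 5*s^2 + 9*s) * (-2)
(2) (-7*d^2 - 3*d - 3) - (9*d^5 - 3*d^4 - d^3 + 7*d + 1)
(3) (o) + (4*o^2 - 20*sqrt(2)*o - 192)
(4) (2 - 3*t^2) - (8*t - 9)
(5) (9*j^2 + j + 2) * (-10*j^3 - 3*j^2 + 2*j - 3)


(1) = 6*s^6 + 2*s^5 + 2*s^4 + 6*s^3 - 10*s^2 - 18*s
(2) = -9*d^5 + 3*d^4 + d^3 - 7*d^2 - 10*d - 4
(3) = 4*o^2 - 20*sqrt(2)*o + o - 192
(4) = -3*t^2 - 8*t + 11
(5) = -90*j^5 - 37*j^4 - 5*j^3 - 31*j^2 + j - 6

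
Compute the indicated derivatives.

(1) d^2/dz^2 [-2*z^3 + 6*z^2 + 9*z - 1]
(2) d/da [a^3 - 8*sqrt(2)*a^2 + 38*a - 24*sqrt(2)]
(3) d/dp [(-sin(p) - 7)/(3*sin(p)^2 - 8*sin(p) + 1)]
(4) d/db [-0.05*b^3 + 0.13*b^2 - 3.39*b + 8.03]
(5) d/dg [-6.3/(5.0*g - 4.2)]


(1) = 12 - 12*z
(2) = 3*a^2 - 16*sqrt(2)*a + 38
(3) = 3*(sin(p)^2 + 14*sin(p) - 19)*cos(p)/(3*sin(p)^2 - 8*sin(p) + 1)^2
(4) = -0.15*b^2 + 0.26*b - 3.39
(5) = 31.5/(5.0*g - 4.2)^2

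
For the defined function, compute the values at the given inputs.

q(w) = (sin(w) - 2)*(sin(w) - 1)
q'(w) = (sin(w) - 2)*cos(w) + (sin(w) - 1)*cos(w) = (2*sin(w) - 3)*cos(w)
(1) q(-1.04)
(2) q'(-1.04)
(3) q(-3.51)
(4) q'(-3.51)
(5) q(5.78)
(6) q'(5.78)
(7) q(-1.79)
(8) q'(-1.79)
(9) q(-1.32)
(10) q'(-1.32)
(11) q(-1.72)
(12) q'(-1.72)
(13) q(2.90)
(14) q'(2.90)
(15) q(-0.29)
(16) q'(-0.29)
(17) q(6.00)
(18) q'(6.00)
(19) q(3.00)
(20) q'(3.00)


(1) = 5.33
(2) = -2.39
(3) = 1.05
(4) = 2.13
(5) = 3.68
(6) = -3.47
(7) = 5.88
(8) = 1.08
(9) = 5.84
(10) = -1.23
(11) = 5.94
(12) = 0.74
(13) = 1.34
(14) = 2.45
(15) = 2.94
(16) = -3.42
(17) = 2.92
(18) = -3.42
(19) = 1.60
(20) = 2.69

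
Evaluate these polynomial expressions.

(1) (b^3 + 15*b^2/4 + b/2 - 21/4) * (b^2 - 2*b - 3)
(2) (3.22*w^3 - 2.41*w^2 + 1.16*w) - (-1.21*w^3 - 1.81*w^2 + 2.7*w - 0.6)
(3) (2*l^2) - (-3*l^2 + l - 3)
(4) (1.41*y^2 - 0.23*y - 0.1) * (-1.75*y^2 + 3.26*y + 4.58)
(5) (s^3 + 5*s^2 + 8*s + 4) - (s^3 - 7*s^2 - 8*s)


(1) = b^5 + 7*b^4/4 - 10*b^3 - 35*b^2/2 + 9*b + 63/4
(2) = 4.43*w^3 - 0.6*w^2 - 1.54*w + 0.6
(3) = 5*l^2 - l + 3
(4) = -2.4675*y^4 + 4.9991*y^3 + 5.883*y^2 - 1.3794*y - 0.458
(5) = 12*s^2 + 16*s + 4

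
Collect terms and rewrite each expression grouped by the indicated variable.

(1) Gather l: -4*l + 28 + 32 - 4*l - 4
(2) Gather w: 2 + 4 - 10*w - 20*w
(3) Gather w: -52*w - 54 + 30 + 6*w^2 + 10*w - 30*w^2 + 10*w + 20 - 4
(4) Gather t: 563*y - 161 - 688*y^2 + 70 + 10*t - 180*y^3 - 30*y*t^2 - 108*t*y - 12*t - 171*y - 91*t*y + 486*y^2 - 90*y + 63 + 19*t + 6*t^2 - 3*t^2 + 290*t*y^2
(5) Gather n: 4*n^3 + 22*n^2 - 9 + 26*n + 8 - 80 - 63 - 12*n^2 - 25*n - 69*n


(1) = 56 - 8*l
(2) = 6 - 30*w
(3) = -24*w^2 - 32*w - 8
(4) = t^2*(3 - 30*y) + t*(290*y^2 - 199*y + 17) - 180*y^3 - 202*y^2 + 302*y - 28
(5) = 4*n^3 + 10*n^2 - 68*n - 144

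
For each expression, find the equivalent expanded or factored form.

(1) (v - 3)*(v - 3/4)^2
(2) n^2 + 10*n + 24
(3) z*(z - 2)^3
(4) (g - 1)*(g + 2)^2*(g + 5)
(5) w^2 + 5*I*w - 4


(1) = v^3 - 9*v^2/2 + 81*v/16 - 27/16
(2) = (n + 4)*(n + 6)
(3) = z^4 - 6*z^3 + 12*z^2 - 8*z
(4) = g^4 + 8*g^3 + 15*g^2 - 4*g - 20
(5) = (w + I)*(w + 4*I)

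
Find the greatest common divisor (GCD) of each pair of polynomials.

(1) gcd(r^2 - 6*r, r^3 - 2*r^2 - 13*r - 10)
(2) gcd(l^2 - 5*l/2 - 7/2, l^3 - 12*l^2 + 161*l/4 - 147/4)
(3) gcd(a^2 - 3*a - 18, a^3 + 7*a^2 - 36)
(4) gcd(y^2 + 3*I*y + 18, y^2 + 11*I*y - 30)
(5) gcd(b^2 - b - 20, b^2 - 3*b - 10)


(1) = 1
(2) = l - 7/2
(3) = gcd((a - 6)*(a + 3), (a - 2)*(a + 3)*(a + 6)) = a + 3
(4) = gcd((y - 3*I)*(y + 6*I), (y + 5*I)*(y + 6*I)) = y + 6*I
(5) = gcd((b - 5)*(b + 4), (b - 5)*(b + 2)) = b - 5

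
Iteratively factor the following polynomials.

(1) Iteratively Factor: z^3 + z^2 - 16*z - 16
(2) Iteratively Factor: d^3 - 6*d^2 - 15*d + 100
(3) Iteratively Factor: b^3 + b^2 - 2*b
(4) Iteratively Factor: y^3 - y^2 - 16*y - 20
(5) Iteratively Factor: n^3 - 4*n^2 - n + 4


(1) = (z - 4)*(z^2 + 5*z + 4) = (z - 4)*(z + 4)*(z + 1)
(2) = (d + 4)*(d^2 - 10*d + 25) = (d - 5)*(d + 4)*(d - 5)
(3) = (b - 1)*(b^2 + 2*b) = b*(b - 1)*(b + 2)
(4) = (y + 2)*(y^2 - 3*y - 10) = (y - 5)*(y + 2)*(y + 2)
(5) = (n - 4)*(n^2 - 1) = (n - 4)*(n + 1)*(n - 1)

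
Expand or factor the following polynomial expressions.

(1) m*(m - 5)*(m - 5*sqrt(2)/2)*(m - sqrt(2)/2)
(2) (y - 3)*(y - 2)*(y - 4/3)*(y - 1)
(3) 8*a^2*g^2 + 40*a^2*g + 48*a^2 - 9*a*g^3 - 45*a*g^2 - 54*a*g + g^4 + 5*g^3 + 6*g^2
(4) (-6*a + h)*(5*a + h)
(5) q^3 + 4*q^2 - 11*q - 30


(1) = m^4 - 5*m^3 - 3*sqrt(2)*m^3 + 5*m^2/2 + 15*sqrt(2)*m^2 - 25*m/2
(2) = y^4 - 22*y^3/3 + 19*y^2 - 62*y/3 + 8
(3) = (-8*a + g)*(-a + g)*(g + 2)*(g + 3)
(4) = -30*a^2 - a*h + h^2
(5) = (q - 3)*(q + 2)*(q + 5)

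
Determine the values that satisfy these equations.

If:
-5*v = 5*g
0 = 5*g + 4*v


Then:
g = 0
v = 0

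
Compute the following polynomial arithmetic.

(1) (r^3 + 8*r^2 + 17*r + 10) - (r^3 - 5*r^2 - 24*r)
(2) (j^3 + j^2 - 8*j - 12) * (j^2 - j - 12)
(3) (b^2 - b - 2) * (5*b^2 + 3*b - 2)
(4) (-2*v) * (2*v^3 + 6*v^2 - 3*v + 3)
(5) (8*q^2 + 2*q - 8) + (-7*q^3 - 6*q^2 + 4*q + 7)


(1) = 13*r^2 + 41*r + 10
(2) = j^5 - 21*j^3 - 16*j^2 + 108*j + 144
(3) = 5*b^4 - 2*b^3 - 15*b^2 - 4*b + 4
(4) = -4*v^4 - 12*v^3 + 6*v^2 - 6*v
(5) = -7*q^3 + 2*q^2 + 6*q - 1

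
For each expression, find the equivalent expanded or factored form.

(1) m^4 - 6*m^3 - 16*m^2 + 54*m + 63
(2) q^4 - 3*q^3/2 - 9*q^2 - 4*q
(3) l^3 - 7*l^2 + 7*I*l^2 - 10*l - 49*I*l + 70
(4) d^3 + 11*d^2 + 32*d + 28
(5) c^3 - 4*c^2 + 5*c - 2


(1) = (m - 7)*(m - 3)*(m + 1)*(m + 3)
(2) = q*(q - 4)*(q + 1/2)*(q + 2)
(3) = (l - 7)*(l + 2*I)*(l + 5*I)
(4) = (d + 2)^2*(d + 7)
(5) = (c - 2)*(c - 1)^2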